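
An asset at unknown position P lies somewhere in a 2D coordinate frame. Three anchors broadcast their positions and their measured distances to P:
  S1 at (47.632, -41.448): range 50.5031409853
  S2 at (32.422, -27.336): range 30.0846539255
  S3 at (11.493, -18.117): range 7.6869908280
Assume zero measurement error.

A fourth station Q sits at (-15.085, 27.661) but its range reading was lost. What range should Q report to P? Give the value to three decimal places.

eq1: (x − 47.632)² + (y + 41.448)² = 50.5031409853²
eq2: (x − 32.422)² + (y + 27.336)² = 30.0846539255²
eq3: (x − 11.493)² + (y + 18.117)² = 7.6869908280²
eq3−eq1, eq3−eq2 (x²,y² cancel):
  72.278·x − 46.662·y = 1034.951969
  41.858·x − 18.438·y = 492.131668
det = 72.278·-18.438 − -46.662·41.858 = 620.516232
x = (1034.951969·-18.438 − -46.662·492.131668) / 620.516232 = 6.255120
y = (72.278·492.131668 − 1034.951969·41.858) / 620.516232 = -12.490772
|P − Q| = √((6.255120 − -15.085)² + (-12.490772 − 27.661)²) = 45.470491

45.470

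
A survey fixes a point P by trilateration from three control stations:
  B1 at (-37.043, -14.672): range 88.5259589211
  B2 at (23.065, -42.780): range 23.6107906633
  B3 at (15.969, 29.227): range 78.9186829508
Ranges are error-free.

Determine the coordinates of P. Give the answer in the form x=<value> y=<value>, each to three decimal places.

x=46.665 y=-43.477

eq1: (x + 37.043)² + (y + 14.672)² = 88.5259589211²
eq2: (x − 23.065)² + (y + 42.780)² = 23.6107906633²
eq3: (x − 15.969)² + (y − 29.227)² = 78.9186829508²
eq1−eq3, eq1−eq2 (x²,y² cancel):
  106.024·x + 87.798·y = 1130.461941
  120.216·x − 56.216·y = 8054.047159
det = 106.024·-56.216 − 87.798·120.216 = -16514.969552
x = (1130.461941·-56.216 − 87.798·8054.047159) / -16514.969552 = 46.665498
y = (106.024·8054.047159 − 1130.461941·120.216) / -16514.969552 = -43.477082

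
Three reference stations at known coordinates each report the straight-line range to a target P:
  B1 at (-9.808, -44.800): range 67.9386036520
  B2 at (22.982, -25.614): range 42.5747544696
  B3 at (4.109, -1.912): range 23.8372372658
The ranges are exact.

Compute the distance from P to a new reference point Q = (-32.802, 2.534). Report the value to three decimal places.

eq1: (x + 9.808)² + (y + 44.800)² = 67.9386036520²
eq2: (x − 22.982)² + (y + 25.614)² = 42.5747544696²
eq3: (x − 4.109)² + (y + 1.912)² = 23.8372372658²
eq3−eq2, eq3−eq1 (x²,y² cancel):
  37.746·x − 47.404·y = -80.686143
  -27.834·x − 85.776·y = -1964.742747
det = 37.746·-85.776 − -47.404·-27.834 = -4557.143832
x = (-80.686143·-85.776 − -47.404·-1964.742747) / -4557.143832 = 18.918808
y = (37.746·-1964.742747 − -80.686143·-27.834) / -4557.143832 = 16.766422
|P − Q| = √((18.918808 − -32.802)² + (16.766422 − 2.534)²) = 53.643302

53.643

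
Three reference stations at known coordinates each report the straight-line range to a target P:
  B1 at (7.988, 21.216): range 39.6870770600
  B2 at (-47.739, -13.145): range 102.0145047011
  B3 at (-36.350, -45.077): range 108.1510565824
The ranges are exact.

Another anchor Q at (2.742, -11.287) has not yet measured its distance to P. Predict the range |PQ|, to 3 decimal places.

56.527

eq1: (x − 7.988)² + (y − 21.216)² = 39.6870770600²
eq2: (x + 47.739)² + (y + 13.145)² = 102.0145047011²
eq3: (x + 36.350)² + (y + 45.077)² = 108.1510565824²
eq3−eq2, eq3−eq1 (x²,y² cancel):
  -22.778·x + 63.864·y = 388.236587
  88.676·x + 132.586·y = 7282.255325
det = -22.778·132.586 − 63.864·88.676 = -8683.247972
x = (388.236587·132.586 − 63.864·7282.255325) / -8683.247972 = 47.631856
y = (-22.778·7282.255325 − 388.236587·88.676) / -8683.247972 = 23.067691
|P − Q| = √((47.631856 − 2.742)² + (23.067691 − -11.287)²) = 56.527374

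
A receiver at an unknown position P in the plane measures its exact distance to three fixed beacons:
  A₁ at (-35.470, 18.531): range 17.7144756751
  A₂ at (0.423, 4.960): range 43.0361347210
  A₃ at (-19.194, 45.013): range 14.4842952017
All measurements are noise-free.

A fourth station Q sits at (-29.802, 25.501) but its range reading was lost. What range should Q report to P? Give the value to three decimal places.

9.886

eq1: (x + 35.470)² + (y − 18.531)² = 17.7144756751²
eq2: (x − 0.423)² + (y − 4.960)² = 43.0361347210²
eq3: (x + 19.194)² + (y − 45.013)² = 14.4842952017²
eq3−eq2, eq3−eq1 (x²,y² cancel):
  39.234·x − 80.106·y = -4012.113360
  -32.552·x − 52.964·y = -897.068785
det = 39.234·-52.964 − -80.106·-32.552 = -4685.600088
x = (-4012.113360·-52.964 − -80.106·-897.068785) / -4685.600088 = -30.014721
y = (39.234·-897.068785 − -4012.113360·-32.552) / -4685.600088 = 35.384563
|P − Q| = √((-30.014721 − -29.802)² + (35.384563 − 25.501)²) = 9.885852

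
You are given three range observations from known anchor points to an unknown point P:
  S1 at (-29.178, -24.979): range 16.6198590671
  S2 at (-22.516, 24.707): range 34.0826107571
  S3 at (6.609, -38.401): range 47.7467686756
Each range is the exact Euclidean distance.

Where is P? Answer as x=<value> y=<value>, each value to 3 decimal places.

eq1: (x + 29.178)² + (y + 24.979)² = 16.6198590671²
eq2: (x + 22.516)² + (y − 24.707)² = 34.0826107571²
eq3: (x − 6.609)² + (y + 38.401)² = 47.7467686756²
eq2−eq3, eq2−eq1 (x²,y² cancel):
  58.250·x − 126.216·y = -717.219986
  -13.324·x − 99.372·y = 1243.304661
det = 58.250·-99.372 − -126.216·-13.324 = -7470.120984
x = (-717.219986·-99.372 − -126.216·1243.304661) / -7470.120984 = -30.547902
y = (58.250·1243.304661 − -717.219986·-13.324) / -7470.120984 = -8.415695

x=-30.548 y=-8.416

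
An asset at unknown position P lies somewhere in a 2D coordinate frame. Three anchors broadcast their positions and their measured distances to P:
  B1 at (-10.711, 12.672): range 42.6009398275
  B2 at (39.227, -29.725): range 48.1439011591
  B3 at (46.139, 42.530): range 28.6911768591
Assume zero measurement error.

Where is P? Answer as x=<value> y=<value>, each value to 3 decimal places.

x=31.579 y=17.808

eq1: (x + 10.711)² + (y − 12.672)² = 42.6009398275²
eq2: (x − 39.227)² + (y + 29.725)² = 48.1439011591²
eq3: (x − 46.139)² + (y − 42.530)² = 28.6911768591²
eq1−eq2, eq1−eq3 (x²,y² cancel):
  99.876·x − 84.794·y = 1644.032904
  113.700·x + 59.716·y = 4653.959561
det = 99.876·59.716 − -84.794·113.700 = 15605.273016
x = (1644.032904·59.716 − -84.794·4653.959561) / 15605.273016 = 31.579256
y = (99.876·4653.959561 − 1644.032904·113.700) / 15605.273016 = 17.807591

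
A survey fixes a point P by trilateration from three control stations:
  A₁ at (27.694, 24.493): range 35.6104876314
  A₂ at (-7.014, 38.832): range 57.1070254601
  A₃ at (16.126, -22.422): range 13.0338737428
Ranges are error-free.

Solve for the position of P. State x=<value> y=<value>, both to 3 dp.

x=21.596 y=-10.591

eq1: (x − 27.694)² + (y − 24.493)² = 35.6104876314²
eq2: (x + 7.014)² + (y − 38.832)² = 57.1070254601²
eq3: (x − 16.126)² + (y + 22.422)² = 13.0338737428²
eq1−eq2, eq1−eq3 (x²,y² cancel):
  -69.416·x + 28.678·y = -1802.849793
  -23.136·x − 93.830·y = 494.154240
det = -69.416·-93.830 − 28.678·-23.136 = 7176.797488
x = (-1802.849793·-93.830 − 28.678·494.154240) / 7176.797488 = 21.595989
y = (-69.416·494.154240 − -1802.849793·-23.136) / 7176.797488 = -10.591485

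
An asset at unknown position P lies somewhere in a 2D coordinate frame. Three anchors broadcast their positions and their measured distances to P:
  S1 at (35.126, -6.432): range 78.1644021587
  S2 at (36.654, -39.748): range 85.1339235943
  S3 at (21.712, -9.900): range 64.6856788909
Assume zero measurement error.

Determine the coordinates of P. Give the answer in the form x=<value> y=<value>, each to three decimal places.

x=-42.973 y=-9.626

eq1: (x − 35.126)² + (y + 6.432)² = 78.1644021587²
eq2: (x − 36.654)² + (y + 39.748)² = 85.1339235943²
eq3: (x − 21.712)² + (y + 9.900)² = 64.6856788909²
eq2−eq3, eq2−eq1 (x²,y² cancel):
  -29.884·x + 59.696·y = 709.549617
  -3.056·x + 66.632·y = -510.101538
det = -29.884·66.632 − 59.696·-3.056 = -1808.799712
x = (709.549617·66.632 − 59.696·-510.101538) / -1808.799712 = -42.973100
y = (-29.884·-510.101538 − 709.549617·-3.056) / -1808.799712 = -9.626416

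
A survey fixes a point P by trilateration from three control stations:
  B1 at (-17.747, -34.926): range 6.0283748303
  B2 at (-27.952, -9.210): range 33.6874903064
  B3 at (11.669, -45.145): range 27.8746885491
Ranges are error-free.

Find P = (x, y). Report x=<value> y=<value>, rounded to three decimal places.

eq1: (x + 17.747)² + (y + 34.926)² = 6.0283748303²
eq2: (x + 27.952)² + (y + 9.210)² = 33.6874903064²
eq3: (x − 11.669)² + (y + 45.145)² = 27.8746885491²
eq1−eq3, eq1−eq2 (x²,y² cancel):
  58.832·x − 20.438·y = -101.201858
  -20.410·x + 51.432·y = -1767.148781
det = 58.832·51.432 − -20.438·-20.410 = 2608.707844
x = (-101.201858·51.432 − -20.438·-1767.148781) / 2608.707844 = -15.840026
y = (58.832·-1767.148781 − -101.201858·-20.410) / 2608.707844 = -40.644807

x=-15.840 y=-40.645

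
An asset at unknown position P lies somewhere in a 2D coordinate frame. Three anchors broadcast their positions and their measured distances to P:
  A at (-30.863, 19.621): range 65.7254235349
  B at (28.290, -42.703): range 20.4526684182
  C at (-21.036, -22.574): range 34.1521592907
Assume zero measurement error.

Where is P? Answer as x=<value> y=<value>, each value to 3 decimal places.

eq1: (x + 30.863)² + (y − 19.621)² = 65.7254235349²
eq2: (x − 28.290)² + (y + 42.703)² = 20.4526684182²
eq3: (x + 21.036)² + (y + 22.574)² = 34.1521592907²
eq1−eq3, eq1−eq2 (x²,y² cancel):
  19.654·x − 84.390·y = 2768.051677
  118.306·x − 124.648·y = 5187.881552
det = 19.654·-124.648 − -84.390·118.306 = 7534.011548
x = (2768.051677·-124.648 − -84.390·5187.881552) / 7534.011548 = 12.313920
y = (19.654·5187.881552 − 2768.051677·118.306) / 7534.011548 = -29.932858

x=12.314 y=-29.933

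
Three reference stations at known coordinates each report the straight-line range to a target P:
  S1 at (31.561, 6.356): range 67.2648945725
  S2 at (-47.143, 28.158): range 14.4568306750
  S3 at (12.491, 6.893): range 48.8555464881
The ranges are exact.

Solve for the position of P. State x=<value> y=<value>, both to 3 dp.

x=-33.555 y=23.220

eq1: (x − 31.561)² + (y − 6.356)² = 67.2648945725²
eq2: (x + 47.143)² + (y − 28.158)² = 14.4568306750²
eq3: (x − 12.491)² + (y − 6.893)² = 48.8555464881²
eq1−eq2, eq1−eq3 (x²,y² cancel):
  -157.408·x + 43.604·y = 6294.406045
  -38.140·x + 1.074·y = 1304.744692
det = -157.408·1.074 − 43.604·-38.140 = 1494.000368
x = (6294.406045·1.074 − 43.604·1304.744692) / 1494.000368 = -33.555477
y = (-157.408·1304.744692 − 6294.406045·-38.140) / 1494.000368 = 23.220472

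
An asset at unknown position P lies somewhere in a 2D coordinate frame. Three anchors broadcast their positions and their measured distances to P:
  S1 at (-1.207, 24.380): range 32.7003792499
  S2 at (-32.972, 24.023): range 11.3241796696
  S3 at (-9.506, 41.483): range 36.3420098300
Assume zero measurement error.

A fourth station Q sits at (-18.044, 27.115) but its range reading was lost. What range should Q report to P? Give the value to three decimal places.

19.862

eq1: (x + 1.207)² + (y − 24.380)² = 32.7003792499²
eq2: (x + 32.972)² + (y − 24.023)² = 11.3241796696²
eq3: (x + 9.506)² + (y − 41.483)² = 36.3420098300²
eq3−eq1, eq3−eq2 (x²,y² cancel):
  16.598·x − 34.206·y = -963.935201
  -46.932·x − 34.920·y = 1045.558621
det = 16.598·-34.920 − -34.206·-46.932 = -2184.958152
x = (-963.935201·-34.920 − -34.206·1045.558621) / -2184.958152 = -31.774062
y = (16.598·1045.558621 − -963.935201·-46.932) / -2184.958152 = 12.762361
|P − Q| = √((-31.774062 − -18.044)² + (12.762361 − 27.115)²) = 19.862347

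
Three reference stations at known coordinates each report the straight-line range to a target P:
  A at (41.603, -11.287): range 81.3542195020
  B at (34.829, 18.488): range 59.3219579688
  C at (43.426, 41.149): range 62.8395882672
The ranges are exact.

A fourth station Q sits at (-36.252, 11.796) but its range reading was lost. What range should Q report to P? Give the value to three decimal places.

eq1: (x − 41.603)² + (y + 11.287)² = 81.3542195020²
eq2: (x − 34.829)² + (y − 18.488)² = 59.3219579688²
eq3: (x − 43.426)² + (y − 41.149)² = 62.8395882672²
eq3−eq1, eq3−eq2 (x²,y² cancel):
  -3.646·x − 104.872·y = -4390.546876
  -17.194·x − 45.322·y = -1594.473136
det = -3.646·-45.322 − -104.872·-17.194 = -1637.925156
x = (-4390.546876·-45.322 − -104.872·-1594.473136) / -1637.925156 = -19.398187
y = (-3.646·-1594.473136 − -4390.546876·-17.194) / -1637.925156 = 42.540170
|P − Q| = √((-19.398187 − -36.252)² + (42.540170 − 11.796)²) = 35.060733

35.061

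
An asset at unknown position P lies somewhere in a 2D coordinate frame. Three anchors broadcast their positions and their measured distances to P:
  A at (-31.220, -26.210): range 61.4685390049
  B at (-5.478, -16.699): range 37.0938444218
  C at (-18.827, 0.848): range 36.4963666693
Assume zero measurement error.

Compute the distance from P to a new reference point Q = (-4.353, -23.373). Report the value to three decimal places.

42.268

eq1: (x + 31.220)² + (y + 26.210)² = 61.4685390049²
eq2: (x + 5.478)² + (y + 16.699)² = 37.0938444218²
eq3: (x + 18.827)² + (y − 0.848)² = 36.4963666693²
eq2−eq1, eq2−eq3 (x²,y² cancel):
  -51.484·x − 19.022·y = -1049.640578
  -26.698·x + 35.094·y = 90.278462
det = -51.484·35.094 − -19.022·-26.698 = -2314.628852
x = (-1049.640578·35.094 − -19.022·90.278462) / -2314.628852 = 15.172545
y = (-51.484·90.278462 − -1049.640578·-26.698) / -2314.628852 = 14.115093
|P − Q| = √((15.172545 − -4.353)² + (14.115093 − -23.373)²) = 42.268238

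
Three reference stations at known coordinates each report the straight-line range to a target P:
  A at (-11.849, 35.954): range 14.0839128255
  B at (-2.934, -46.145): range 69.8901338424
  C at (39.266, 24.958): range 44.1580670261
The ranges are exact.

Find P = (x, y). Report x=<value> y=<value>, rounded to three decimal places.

x=-4.875 y=23.718

eq1: (x + 11.849)² + (y − 35.954)² = 14.0839128255²
eq2: (x + 2.934)² + (y + 46.145)² = 69.8901338424²
eq3: (x − 39.266)² + (y − 24.958)² = 44.1580670261²
eq3−eq1, eq3−eq2 (x²,y² cancel):
  -102.230·x + 21.992·y = 1019.946680
  -84.400·x − 142.206·y = -2961.447064
det = -102.230·-142.206 − 21.992·-84.400 = 16393.844180
x = (1019.946680·-142.206 − 21.992·-2961.447064) / 16393.844180 = -4.874659
y = (-102.230·-2961.447064 − 1019.946680·-84.400) / 16393.844180 = 23.718185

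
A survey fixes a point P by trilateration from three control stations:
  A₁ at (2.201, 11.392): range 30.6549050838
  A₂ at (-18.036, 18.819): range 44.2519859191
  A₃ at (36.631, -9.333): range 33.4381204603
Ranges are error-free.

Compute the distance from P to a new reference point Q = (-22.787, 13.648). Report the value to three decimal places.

42.784

eq1: (x − 2.201)² + (y − 11.392)² = 30.6549050838²
eq2: (x + 18.036)² + (y − 18.819)² = 44.2519859191²
eq3: (x − 36.631)² + (y + 9.333)² = 33.4381204603²
eq2−eq3, eq2−eq1 (x²,y² cancel):
  109.334·x − 56.304·y = 1589.613351
  40.474·x − 14.854·y = 473.685060
det = 109.334·-14.854 − -56.304·40.474 = 654.800860
x = (1589.613351·-14.854 − -56.304·473.685060) / 654.800860 = 4.670499
y = (109.334·473.685060 − 1589.613351·40.474) / 654.800860 = -19.163274
|P − Q| = √((4.670499 − -22.787)² + (-19.163274 − 13.648)²) = 42.784273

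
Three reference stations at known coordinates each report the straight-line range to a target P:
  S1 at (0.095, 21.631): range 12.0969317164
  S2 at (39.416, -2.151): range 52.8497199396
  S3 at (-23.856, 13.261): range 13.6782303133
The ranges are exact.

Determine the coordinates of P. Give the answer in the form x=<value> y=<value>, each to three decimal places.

x=-10.374 y=15.570

eq1: (x − 0.095)² + (y − 21.631)² = 12.0969317164²
eq2: (x − 39.416)² + (y + 2.151)² = 52.8497199396²
eq3: (x + 23.856)² + (y − 13.261)² = 13.6782303133²
eq2−eq1, eq2−eq3 (x²,y² cancel):
  -78.642·x + 47.564·y = 1556.418470
  -126.544·x + 30.824·y = 1792.713913
det = -78.642·30.824 − 47.564·-126.544 = 3594.877808
x = (1556.418470·30.824 − 47.564·1792.713913) / 3594.877808 = -10.374094
y = (-78.642·1792.713913 − 1556.418470·-126.544) / 3594.877808 = 15.570157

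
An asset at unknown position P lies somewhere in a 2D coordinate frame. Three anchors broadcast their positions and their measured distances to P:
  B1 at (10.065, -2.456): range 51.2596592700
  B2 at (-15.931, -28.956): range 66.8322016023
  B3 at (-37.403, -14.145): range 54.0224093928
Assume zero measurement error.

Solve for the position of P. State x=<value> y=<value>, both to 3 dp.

eq1: (x − 10.065)² + (y + 2.456)² = 51.2596592700²
eq2: (x + 15.931)² + (y + 28.956)² = 66.8322016023²
eq3: (x + 37.403)² + (y + 14.145)² = 54.0224093928²
eq3−eq1, eq3−eq2 (x²,y² cancel):
  94.936·x + 23.378·y = -1200.861225
  42.944·x − 29.622·y = -2054.941191
det = 94.936·-29.622 − 23.378·42.944 = -3816.139024
x = (-1200.861225·-29.622 − 23.378·-2054.941191) / -3816.139024 = -21.910189
y = (94.936·-2054.941191 − -1200.861225·42.944) / -3816.139024 = 37.608198

x=-21.910 y=37.608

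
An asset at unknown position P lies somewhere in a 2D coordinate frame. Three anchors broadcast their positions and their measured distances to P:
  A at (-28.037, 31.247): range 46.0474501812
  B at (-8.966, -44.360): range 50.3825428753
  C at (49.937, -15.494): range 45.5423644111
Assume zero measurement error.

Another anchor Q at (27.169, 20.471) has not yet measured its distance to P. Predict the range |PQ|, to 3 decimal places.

25.732

eq1: (x + 28.037)² + (y − 31.247)² = 46.0474501812²
eq2: (x + 8.966)² + (y + 44.360)² = 50.3825428753²
eq3: (x − 49.937)² + (y + 15.494)² = 45.5423644111²
eq2−eq1, eq2−eq3 (x²,y² cancel):
  -38.142·x + 151.214·y = 132.282580
  117.806·x + 57.732·y = 1149.862919
det = -38.142·57.732 − 151.214·117.806 = -20015.930428
x = (132.282580·57.732 − 151.214·1149.862919) / -20015.930428 = 8.305306
y = (-38.142·1149.862919 − 132.282580·117.806) / -20015.930428 = 2.969722
|P − Q| = √((8.305306 − 27.169)² + (2.969722 − 20.471)²) = 25.731958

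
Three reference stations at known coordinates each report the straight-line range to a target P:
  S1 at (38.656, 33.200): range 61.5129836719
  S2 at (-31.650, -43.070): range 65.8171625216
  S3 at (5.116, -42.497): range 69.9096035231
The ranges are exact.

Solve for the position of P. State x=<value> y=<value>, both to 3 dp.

eq1: (x − 38.656)² + (y − 33.200)² = 61.5129836719²
eq2: (x + 31.650)² + (y + 43.070)² = 65.8171625216²
eq3: (x − 5.116)² + (y + 42.497)² = 69.9096035231²
eq2−eq1, eq2−eq3 (x²,y² cancel):
  140.612·x + 152.540·y = 287.830658
  73.532·x + 1.146·y = -1580.032717
det = 140.612·1.146 − 152.540·73.532 = -11055.429928
x = (287.830658·1.146 − 152.540·-1580.032717) / -11055.429928 = -21.830724
y = (140.612·-1580.032717 − 287.830658·73.532) / -11055.429928 = 22.010571

x=-21.831 y=22.011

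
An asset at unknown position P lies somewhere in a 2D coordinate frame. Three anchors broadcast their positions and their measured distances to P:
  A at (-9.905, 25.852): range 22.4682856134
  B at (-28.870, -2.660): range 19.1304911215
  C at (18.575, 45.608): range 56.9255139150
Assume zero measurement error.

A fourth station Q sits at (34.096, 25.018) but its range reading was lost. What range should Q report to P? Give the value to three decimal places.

eq1: (x + 9.905)² + (y − 25.852)² = 22.4682856134²
eq2: (x + 28.870)² + (y + 2.660)² = 19.1304911215²
eq3: (x − 18.575)² + (y − 45.608)² = 56.9255139150²
eq2−eq3, eq2−eq1 (x²,y² cancel):
  94.890·x + 96.536·y = -1289.970655
  37.930·x + 57.024·y = -212.965739
det = 94.890·57.024 − 96.536·37.930 = 1749.396880
x = (-1289.970655·57.024 − 96.536·-212.965739) / 1749.396880 = -30.296399
y = (94.890·-212.965739 − -1289.970655·37.930) / 1749.396880 = 16.417240
|P − Q| = √((-30.296399 − 34.096)² + (16.417240 − 25.018)²) = 64.964253

64.964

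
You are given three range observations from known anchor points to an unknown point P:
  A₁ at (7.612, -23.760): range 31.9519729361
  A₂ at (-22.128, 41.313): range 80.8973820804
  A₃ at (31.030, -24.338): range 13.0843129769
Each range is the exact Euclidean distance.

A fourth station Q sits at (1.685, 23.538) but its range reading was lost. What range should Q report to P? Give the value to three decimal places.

eq1: (x − 7.612)² + (y + 23.760)² = 31.9519729361²
eq2: (x + 22.128)² + (y − 41.313)² = 80.8973820804²
eq3: (x − 31.030)² + (y + 24.338)² = 13.0843129769²
eq1−eq2, eq1−eq3 (x²,y² cancel):
  -59.480·x + 130.146·y = -3949.525644
  46.836·x − 1.156·y = 1782.448328
det = -59.480·-1.156 − 130.146·46.836 = -6026.759176
x = (-3949.525644·-1.156 − 130.146·1782.448328) / -6026.759176 = 37.733857
y = (-59.480·1782.448328 − -3949.525644·46.836) / -6026.759176 = -13.101562
|P − Q| = √((37.733857 − 1.685)² + (-13.101562 − 23.538)²) = 51.400171

51.400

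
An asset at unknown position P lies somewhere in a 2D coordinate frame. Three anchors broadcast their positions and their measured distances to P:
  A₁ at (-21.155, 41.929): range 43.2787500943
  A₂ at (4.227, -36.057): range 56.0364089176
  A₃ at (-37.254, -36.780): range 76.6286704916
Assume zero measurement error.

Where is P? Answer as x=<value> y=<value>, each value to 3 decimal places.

eq1: (x + 21.155)² + (y − 41.929)² = 43.2787500943²
eq2: (x − 4.227)² + (y + 36.057)² = 56.0364089176²
eq3: (x + 37.254)² + (y + 36.780)² = 76.6286704916²
eq2−eq3, eq2−eq1 (x²,y² cancel):
  -82.962·x − 1.446·y = -1309.219879
  -50.764·x + 155.972·y = 2154.629203
det = -82.962·155.972 − -1.446·-50.764 = -13013.153808
x = (-1309.219879·155.972 − -1.446·2154.629203) / -13013.153808 = 15.452522
y = (-82.962·2154.629203 − -1309.219879·-50.764) / -13013.153808 = 18.843517

x=15.453 y=18.844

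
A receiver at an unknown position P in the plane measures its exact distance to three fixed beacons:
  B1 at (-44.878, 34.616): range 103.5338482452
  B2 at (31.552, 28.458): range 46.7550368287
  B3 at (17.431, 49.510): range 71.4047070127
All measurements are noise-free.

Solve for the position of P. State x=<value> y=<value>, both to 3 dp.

eq1: (x + 44.878)² + (y − 34.616)² = 103.5338482452²
eq2: (x − 31.552)² + (y − 28.458)² = 46.7550368287²
eq3: (x − 17.431)² + (y − 49.510)² = 71.4047070127²
eq2−eq3, eq2−eq1 (x²,y² cancel):
  -28.242·x + 42.104·y = -1962.905322
  -152.860·x + 12.316·y = -7126.308392
det = -28.242·12.316 − 42.104·-152.860 = 6088.188968
x = (-1962.905322·12.316 − 42.104·-7126.308392) / 6088.188968 = 45.312481
y = (-28.242·-7126.308392 − -1962.905322·-152.860) / 6088.188968 = -16.226255

x=45.312 y=-16.226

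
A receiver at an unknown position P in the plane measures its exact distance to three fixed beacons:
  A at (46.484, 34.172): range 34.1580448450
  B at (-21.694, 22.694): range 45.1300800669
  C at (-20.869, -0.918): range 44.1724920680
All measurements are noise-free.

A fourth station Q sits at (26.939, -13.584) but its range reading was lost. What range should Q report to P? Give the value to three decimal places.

24.710

eq1: (x − 46.484)² + (y − 34.172)² = 34.1580448450²
eq2: (x + 21.694)² + (y − 22.694)² = 45.1300800669²
eq3: (x + 20.869)² + (y + 0.918)² = 44.1724920680²
eq2−eq1, eq2−eq3 (x²,y² cancel):
  136.356·x + 22.956·y = 3212.792667
  1.650·x − 47.224·y = -463.774316
det = 136.356·-47.224 − 22.956·1.650 = -6477.153144
x = (3212.792667·-47.224 − 22.956·-463.774316) / -6477.153144 = 21.780328
y = (136.356·-463.774316 − 3212.792667·1.650) / -6477.153144 = 10.581735
|P − Q| = √((21.780328 − 26.939)² + (10.581735 − -13.584)²) = 24.710213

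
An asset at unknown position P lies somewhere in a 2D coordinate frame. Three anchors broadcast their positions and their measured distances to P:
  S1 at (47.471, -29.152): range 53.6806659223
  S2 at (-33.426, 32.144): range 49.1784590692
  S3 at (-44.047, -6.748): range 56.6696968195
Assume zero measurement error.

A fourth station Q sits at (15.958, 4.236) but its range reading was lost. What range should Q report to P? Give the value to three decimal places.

7.785

eq1: (x − 47.471)² + (y + 29.152)² = 53.6806659223²
eq2: (x + 33.426)² + (y − 32.144)² = 49.1784590692²
eq3: (x + 44.047)² + (y + 6.748)² = 56.6696968195²
eq3−eq1, eq3−eq2 (x²,y² cancel):
  183.036·x − 44.808·y = 1447.501876
  21.242·x + 77.784·y = 957.794200
det = 183.036·77.784 − -44.808·21.242 = 15189.083760
x = (1447.501876·77.784 − -44.808·957.794200) / 15189.083760 = 10.238230
y = (183.036·957.794200 − 1447.501876·21.242) / 15189.083760 = 9.517558
|P − Q| = √((10.238230 − 15.958)² + (9.517558 − 4.236)²) = 7.785283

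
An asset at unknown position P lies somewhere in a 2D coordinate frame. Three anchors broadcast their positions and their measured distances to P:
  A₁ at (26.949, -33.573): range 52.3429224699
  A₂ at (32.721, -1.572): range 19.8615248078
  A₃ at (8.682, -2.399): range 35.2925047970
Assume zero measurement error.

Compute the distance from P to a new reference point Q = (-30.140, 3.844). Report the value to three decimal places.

69.258

eq1: (x − 26.949)² + (y + 33.573)² = 52.3429224699²
eq2: (x − 32.721)² + (y + 1.572)² = 19.8615248078²
eq3: (x − 8.682)² + (y + 2.399)² = 35.2925047970²
eq2−eq1, eq2−eq3 (x²,y² cancel):
  -11.544·x − 64.002·y = -1565.041460
  -48.078·x − 1.654·y = -1843.083427
det = -11.544·-1.654 − -64.002·-48.078 = -3057.994380
x = (-1565.041460·-1.654 − -64.002·-1843.083427) / -3057.994380 = 37.728142
y = (-11.544·-1843.083427 − -1565.041460·-48.078) / -3057.994380 = 17.648008
|P − Q| = √((37.728142 − -30.140)² + (17.648008 − 3.844)²) = 69.257746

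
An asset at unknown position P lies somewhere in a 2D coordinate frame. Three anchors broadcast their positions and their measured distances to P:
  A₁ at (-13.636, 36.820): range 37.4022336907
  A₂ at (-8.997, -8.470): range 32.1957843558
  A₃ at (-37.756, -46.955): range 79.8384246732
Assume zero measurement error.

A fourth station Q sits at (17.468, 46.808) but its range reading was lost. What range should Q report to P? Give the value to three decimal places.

34.010

eq1: (x + 13.636)² + (y − 36.820)² = 37.4022336907²
eq2: (x + 8.997)² + (y + 8.470)² = 32.1957843558²
eq3: (x + 37.756)² + (y + 46.955)² = 79.8384246732²
eq1−eq2, eq1−eq3 (x²,y² cancel):
  9.278·x − 90.580·y = -1026.607432
  -48.240·x − 167.550·y = -2886.612304
det = 9.278·-167.550 − -90.580·-48.240 = -5924.108100
x = (-1026.607432·-167.550 − -90.580·-2886.612304) / -5924.108100 = 15.101221
y = (9.278·-2886.612304 − -1026.607432·-48.240) / -5924.108100 = 12.880510
|P − Q| = √((15.101221 − 17.468)² + (12.880510 − 46.808)²) = 34.009943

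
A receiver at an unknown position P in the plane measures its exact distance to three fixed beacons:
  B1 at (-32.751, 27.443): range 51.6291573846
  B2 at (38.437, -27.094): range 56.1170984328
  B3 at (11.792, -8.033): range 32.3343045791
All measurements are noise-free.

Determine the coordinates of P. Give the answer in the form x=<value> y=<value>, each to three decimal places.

x=-17.436 y=-21.862

eq1: (x + 32.751)² + (y − 27.443)² = 51.6291573846²
eq2: (x − 38.437)² + (y + 27.094)² = 56.1170984328²
eq3: (x − 11.792)² + (y + 8.033)² = 32.3343045791²
eq3−eq2, eq3−eq1 (x²,y² cancel):
  53.290·x − 38.122·y = -95.714032
  -89.086·x + 70.952·y = 2.103257
det = 53.290·70.952 − -38.122·-89.086 = 384.895588
x = (-95.714032·70.952 − -38.122·2.103257) / 384.895588 = -17.435694
y = (53.290·2.103257 − -95.714032·-89.086) / 384.895588 = -21.862287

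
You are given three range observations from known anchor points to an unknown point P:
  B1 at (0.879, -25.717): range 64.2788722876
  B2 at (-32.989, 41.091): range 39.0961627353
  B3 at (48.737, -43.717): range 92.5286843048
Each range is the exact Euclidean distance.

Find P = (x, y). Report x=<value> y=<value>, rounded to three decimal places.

eq1: (x − 0.879)² + (y + 25.717)² = 64.2788722876²
eq2: (x + 32.989)² + (y − 41.091)² = 39.0961627353²
eq3: (x − 48.737)² + (y + 43.717)² = 92.5286843048²
eq3−eq2, eq3−eq1 (x²,y² cancel):
  -163.452·x + 169.616·y = 5523.320623
  -95.716·x + 36.000·y = 805.449469
det = -163.452·36.000 − 169.616·-95.716 = 10350.693056
x = (5523.320623·36.000 − 169.616·805.449469) / 10350.693056 = 6.011426
y = (-163.452·805.449469 − 5523.320623·-95.716) / 10350.693056 = 38.356642

x=6.011 y=38.357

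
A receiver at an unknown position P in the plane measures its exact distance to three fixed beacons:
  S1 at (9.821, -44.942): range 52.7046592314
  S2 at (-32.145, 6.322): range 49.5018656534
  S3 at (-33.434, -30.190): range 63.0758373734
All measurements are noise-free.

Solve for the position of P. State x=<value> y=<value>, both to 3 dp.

x=17.349 y=7.222

eq1: (x − 9.821)² + (y + 44.942)² = 52.7046592314²
eq2: (x + 32.145)² + (y − 6.322)² = 49.5018656534²
eq3: (x + 33.434)² + (y + 30.190)² = 63.0758373734²
eq2−eq3, eq2−eq1 (x²,y² cancel):
  -2.578·x − 73.024·y = -572.126810
  83.932·x − 102.528·y = 715.620294
det = -2.578·-102.528 − -73.024·83.932 = 6393.367552
x = (-572.126810·-102.528 − -73.024·715.620294) / 6393.367552 = 17.348678
y = (-2.578·715.620294 − -572.126810·83.932) / 6393.367552 = 7.222309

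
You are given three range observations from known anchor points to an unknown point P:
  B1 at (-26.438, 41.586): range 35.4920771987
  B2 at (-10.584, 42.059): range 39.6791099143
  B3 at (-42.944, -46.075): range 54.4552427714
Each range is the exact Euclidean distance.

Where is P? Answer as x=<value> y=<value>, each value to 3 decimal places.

eq1: (x + 26.438)² + (y − 41.586)² = 35.4920771987²
eq2: (x + 10.584)² + (y − 42.059)² = 39.6791099143²
eq3: (x + 42.944)² + (y + 46.075)² = 54.4552427714²
eq3−eq2, eq3−eq1 (x²,y² cancel):
  64.720·x + 176.268·y = -695.170522
  33.012·x + 175.322·y = 166.956400
det = 64.720·175.322 − 176.268·33.012 = 5527.880624
x = (-695.170522·175.322 − 176.268·166.956400) / 5527.880624 = -27.371748
y = (64.720·166.956400 − -695.170522·33.012) / 5527.880624 = 6.106208

x=-27.372 y=6.106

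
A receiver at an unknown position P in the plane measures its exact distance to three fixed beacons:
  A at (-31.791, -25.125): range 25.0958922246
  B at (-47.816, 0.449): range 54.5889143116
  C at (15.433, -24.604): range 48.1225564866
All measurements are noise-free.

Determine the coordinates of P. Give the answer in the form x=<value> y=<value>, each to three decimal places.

eq1: (x + 31.791)² + (y + 25.125)² = 25.0958922246²
eq2: (x + 47.816)² + (y − 0.449)² = 54.5889143116²
eq3: (x − 15.433)² + (y + 24.604)² = 48.1225564866²
eq2−eq3, eq2−eq1 (x²,y² cancel):
  126.498·x − 50.106·y = -778.868029
  32.050·x − 51.148·y = 1705.507608
det = 126.498·-51.148 − -50.106·32.050 = -4864.222404
x = (-778.868029·-51.148 − -50.106·1705.507608) / -4864.222404 = -25.758219
y = (126.498·1705.507608 − -778.868029·32.050) / -4864.222404 = -49.484995

x=-25.758 y=-49.485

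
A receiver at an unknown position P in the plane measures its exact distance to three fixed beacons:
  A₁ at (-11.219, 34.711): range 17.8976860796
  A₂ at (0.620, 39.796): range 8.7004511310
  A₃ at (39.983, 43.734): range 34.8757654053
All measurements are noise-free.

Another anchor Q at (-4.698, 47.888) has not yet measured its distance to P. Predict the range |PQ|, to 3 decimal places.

eq1: (x + 11.219)² + (y − 34.711)² = 17.8976860796²
eq2: (x − 0.620)² + (y − 39.796)² = 8.7004511310²
eq3: (x − 39.983)² + (y − 43.734)² = 34.8757654053²
eq2−eq3, eq2−eq1 (x²,y² cancel):
  78.726·x + 7.876·y = 786.575866
  -23.678·x − 10.170·y = -498.015851
det = 78.726·-10.170 − 7.876·-23.678 = -614.155492
x = (786.575866·-10.170 − 7.876·-498.015851) / -614.155492 = 6.638553
y = (78.726·-498.015851 − 786.575866·-23.678) / -614.155492 = 33.513097
|P − Q| = √((6.638553 − -4.698)² + (33.513097 − 47.888)²) = 18.307246

18.307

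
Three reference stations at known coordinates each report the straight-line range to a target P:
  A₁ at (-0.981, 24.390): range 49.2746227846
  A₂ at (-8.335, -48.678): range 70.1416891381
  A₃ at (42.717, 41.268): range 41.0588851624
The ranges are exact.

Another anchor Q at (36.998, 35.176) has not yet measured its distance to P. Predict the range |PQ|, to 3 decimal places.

35.310

eq1: (x + 0.981)² + (y − 24.390)² = 49.2746227846²
eq2: (x + 8.335)² + (y + 48.678)² = 70.1416891381²
eq3: (x − 42.717)² + (y − 41.268)² = 41.0588851624²
eq3−eq1, eq3−eq2 (x²,y² cancel):
  -87.396·x − 33.756·y = -3674.111852
  -102.104·x − 179.892·y = -4322.794508
det = -87.396·-179.892 − -33.756·-102.104 = 12275.218608
x = (-3674.111852·-179.892 − -33.756·-4322.794508) / 12275.218608 = 41.956326
y = (-87.396·-4322.794508 − -3674.111852·-102.104) / 12275.218608 = 0.216162
|P − Q| = √((41.956326 − 36.998)² + (0.216162 − 35.176)²) = 35.309705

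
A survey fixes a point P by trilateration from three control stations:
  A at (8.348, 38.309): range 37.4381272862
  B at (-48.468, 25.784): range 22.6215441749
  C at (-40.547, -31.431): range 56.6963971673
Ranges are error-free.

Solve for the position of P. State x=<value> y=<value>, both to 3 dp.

x=-25.977 y=23.361

eq1: (x − 8.348)² + (y − 38.309)² = 37.4381272862²
eq2: (x + 48.468)² + (y − 25.784)² = 22.6215441749²
eq3: (x + 40.547)² + (y + 31.431)² = 56.6963971673²
eq3−eq2, eq3−eq1 (x²,y² cancel):
  -15.842·x + 114.430·y = 3084.741901
  97.790·x + 139.480·y = 718.169692
det = -15.842·139.480 − 114.430·97.790 = -13399.751860
x = (3084.741901·139.480 − 114.430·718.169692) / -13399.751860 = -25.976574
y = (-15.842·718.169692 − 3084.741901·97.790) / -13399.751860 = 23.361190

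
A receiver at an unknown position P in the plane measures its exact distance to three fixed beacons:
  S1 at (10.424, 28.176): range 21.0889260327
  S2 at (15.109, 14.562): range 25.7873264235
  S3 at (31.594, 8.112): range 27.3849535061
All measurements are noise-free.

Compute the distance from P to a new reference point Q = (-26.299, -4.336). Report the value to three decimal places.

eq1: (x − 10.424)² + (y − 28.176)² = 21.0889260327²
eq2: (x − 15.109)² + (y − 14.562)² = 25.7873264235²
eq3: (x − 31.594)² + (y − 8.112)² = 27.3849535061²
eq2−eq1, eq2−eq3 (x²,y² cancel):
  -9.370·x + 27.228·y = 682.456430
  32.970·x − 12.900·y = 538.702181
det = -9.370·-12.900 − 27.228·32.970 = -776.834160
x = (682.456430·-12.900 − 27.228·538.702181) / -776.834160 = 30.214262
y = (-9.370·538.702181 − 682.456430·32.970) / -776.834160 = 35.462174
|P − Q| = √((30.214262 − -26.299)² + (35.462174 − -4.336)²) = 69.120499

69.120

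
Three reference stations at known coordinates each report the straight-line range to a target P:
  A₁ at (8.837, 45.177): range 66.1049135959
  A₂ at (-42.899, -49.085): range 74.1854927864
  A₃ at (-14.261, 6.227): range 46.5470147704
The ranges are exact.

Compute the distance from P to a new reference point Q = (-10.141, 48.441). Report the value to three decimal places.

eq1: (x − 8.837)² + (y − 45.177)² = 66.1049135959²
eq2: (x + 42.899)² + (y + 49.085)² = 74.1854927864²
eq3: (x + 14.261)² + (y − 6.227)² = 46.5470147704²
eq1−eq3, eq1−eq2 (x²,y² cancel):
  -46.196·x − 77.900·y = 326.332769
  -103.472·x − 188.524·y = 996.979790
det = -46.196·-188.524 − -77.900·-103.472 = 648.585904
x = (326.332769·-188.524 − -77.900·996.979790) / 648.585904 = 24.889789
y = (-46.196·996.979790 − 326.332769·-103.472) / 648.585904 = -18.949185
|P − Q| = √((24.889789 − -10.141)² + (-18.949185 − 48.441)²) = 75.951255

75.951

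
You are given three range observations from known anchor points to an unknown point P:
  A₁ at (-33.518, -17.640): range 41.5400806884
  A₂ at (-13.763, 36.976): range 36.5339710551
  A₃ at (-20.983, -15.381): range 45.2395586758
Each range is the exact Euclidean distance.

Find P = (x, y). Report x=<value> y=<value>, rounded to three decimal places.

x=-46.937 y=21.673

eq1: (x + 33.518)² + (y + 17.640)² = 41.5400806884²
eq2: (x + 13.763)² + (y − 36.976)² = 36.5339710551²
eq3: (x + 20.983)² + (y + 15.381)² = 45.2395586758²
eq3−eq1, eq3−eq2 (x²,y² cancel):
  -25.070·x − 4.518·y = 1078.803840
  14.440·x + 104.714·y = 1591.669923
det = -25.070·104.714 − -4.518·14.440 = -2559.940060
x = (1078.803840·104.714 − -4.518·1591.669923) / -2559.940060 = -46.937439
y = (-25.070·1591.669923 − 1078.803840·14.440) / -2559.940060 = 21.672809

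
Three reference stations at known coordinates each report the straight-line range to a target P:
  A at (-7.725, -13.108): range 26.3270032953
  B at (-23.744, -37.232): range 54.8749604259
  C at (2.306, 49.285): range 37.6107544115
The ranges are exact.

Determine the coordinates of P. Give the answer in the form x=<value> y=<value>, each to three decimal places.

x=1.107 y=11.693

eq1: (x + 7.725)² + (y + 13.108)² = 26.3270032953²
eq2: (x + 23.744)² + (y + 37.232)² = 54.8749604259²
eq3: (x − 2.306)² + (y − 49.285)² = 37.6107544115²
eq3−eq2, eq3−eq1 (x²,y² cancel):
  -52.100·x − 173.034·y = -2081.021935
  -20.062·x − 124.786·y = -1481.375827
det = -52.100·-124.786 − -173.034·-20.062 = 3029.942492
x = (-2081.021935·-124.786 − -173.034·-1481.375827) / 3029.942492 = 1.106958
y = (-52.100·-1481.375827 − -2081.021935·-20.062) / 3029.942492 = 11.693363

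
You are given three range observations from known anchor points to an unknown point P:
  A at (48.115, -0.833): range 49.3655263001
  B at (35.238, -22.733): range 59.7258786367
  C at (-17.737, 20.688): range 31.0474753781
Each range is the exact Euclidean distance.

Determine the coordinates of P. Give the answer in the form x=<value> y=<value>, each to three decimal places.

x=11.199 y=31.942

eq1: (x − 48.115)² + (y + 0.833)² = 49.3655263001²
eq2: (x − 35.238)² + (y + 22.733)² = 59.7258786367²
eq3: (x + 17.737)² + (y − 20.688)² = 31.0474753781²
eq3−eq2, eq3−eq1 (x²,y² cancel):
  105.950·x − 86.842·y = -1587.323432
  131.704·x − 43.042·y = 100.143141
det = 105.950·-43.042 − -86.842·131.704 = 6877.138868
x = (-1587.323432·-43.042 − -86.842·100.143141) / 6877.138868 = 11.199164
y = (105.950·100.143141 − -1587.323432·131.704) / 6877.138868 = 31.941628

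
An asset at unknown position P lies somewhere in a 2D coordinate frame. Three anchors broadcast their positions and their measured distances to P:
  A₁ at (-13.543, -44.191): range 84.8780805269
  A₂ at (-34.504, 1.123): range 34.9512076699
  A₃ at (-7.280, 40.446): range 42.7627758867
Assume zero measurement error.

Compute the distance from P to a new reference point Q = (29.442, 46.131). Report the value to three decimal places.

79.915

eq1: (x + 13.543)² + (y + 44.191)² = 84.8780805269²
eq2: (x + 34.504)² + (y − 1.123)² = 34.9512076699²
eq3: (x + 7.280)² + (y − 40.446)² = 42.7627758867²
eq1−eq3, eq1−eq2 (x²,y² cancel):
  12.526·x + 169.274·y = 4928.253538
  -41.922·x + 90.628·y = 5038.231451
det = 12.526·90.628 − 169.274·-41.922 = 8231.510956
x = (4928.253538·90.628 − 169.274·5038.231451) / 8231.510956 = -49.347420
y = (12.526·5038.231451 − 4928.253538·-41.922) / 8231.510956 = 32.765689
|P − Q| = √((-49.347420 − 29.442)² + (32.765689 − 46.131)²) = 79.914981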